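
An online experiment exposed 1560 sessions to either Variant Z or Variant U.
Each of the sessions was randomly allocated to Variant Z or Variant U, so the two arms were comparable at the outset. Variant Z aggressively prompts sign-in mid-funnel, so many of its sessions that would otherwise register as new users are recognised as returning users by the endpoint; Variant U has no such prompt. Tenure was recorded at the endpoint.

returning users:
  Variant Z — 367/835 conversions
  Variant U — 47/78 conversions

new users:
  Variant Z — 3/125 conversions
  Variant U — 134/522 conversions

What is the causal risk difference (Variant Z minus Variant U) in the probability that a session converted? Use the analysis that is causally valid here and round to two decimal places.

User tenure is downstream of the variant. One should not condition on a consequence of treatment, so the overall rates are the right comparison.
The causal difference is the pooled difference: 0.385 − 0.302 = +0.084.

+0.08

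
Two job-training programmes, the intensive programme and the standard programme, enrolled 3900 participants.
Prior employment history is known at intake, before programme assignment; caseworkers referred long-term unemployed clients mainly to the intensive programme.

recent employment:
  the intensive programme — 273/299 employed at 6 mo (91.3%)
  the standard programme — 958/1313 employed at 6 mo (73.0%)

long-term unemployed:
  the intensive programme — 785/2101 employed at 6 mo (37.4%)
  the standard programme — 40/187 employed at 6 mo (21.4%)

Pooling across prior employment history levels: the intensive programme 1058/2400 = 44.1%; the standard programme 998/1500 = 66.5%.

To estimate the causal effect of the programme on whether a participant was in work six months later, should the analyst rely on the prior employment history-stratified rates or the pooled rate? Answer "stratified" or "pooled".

stratified

The prior employment history-specific comparison favours the intensive programme throughout, but the pooled figures favour the standard programme. The question is whether to condition on prior employment history.
Prior employment history satisfies the back-door criterion: it is not a descendant of the programme, and it blocks the spurious path from programme to outcome. Adjusting for it (i.e., using the within-prior employment history rates) gives the causal effect.
Within each level — recent employment: 91.3% vs 73.0%; long-term unemployed: 37.4% vs 21.4% — the intensive programme is higher every time.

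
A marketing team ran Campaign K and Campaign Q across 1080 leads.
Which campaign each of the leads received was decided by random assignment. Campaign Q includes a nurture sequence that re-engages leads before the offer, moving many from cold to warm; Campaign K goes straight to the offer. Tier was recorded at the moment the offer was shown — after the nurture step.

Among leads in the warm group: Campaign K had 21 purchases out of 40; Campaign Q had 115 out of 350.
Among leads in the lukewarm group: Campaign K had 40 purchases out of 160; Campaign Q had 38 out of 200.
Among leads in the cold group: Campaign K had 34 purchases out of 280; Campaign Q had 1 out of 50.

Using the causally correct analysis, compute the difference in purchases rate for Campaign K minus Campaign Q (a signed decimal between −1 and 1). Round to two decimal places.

-0.06

Engagement tier here is a post-treatment variable shaped by the campaign; conditioning on it would introduce bias rather than remove it. The overall comparison is the causal one.
The causal difference is the pooled difference: 0.198 − 0.257 = -0.059.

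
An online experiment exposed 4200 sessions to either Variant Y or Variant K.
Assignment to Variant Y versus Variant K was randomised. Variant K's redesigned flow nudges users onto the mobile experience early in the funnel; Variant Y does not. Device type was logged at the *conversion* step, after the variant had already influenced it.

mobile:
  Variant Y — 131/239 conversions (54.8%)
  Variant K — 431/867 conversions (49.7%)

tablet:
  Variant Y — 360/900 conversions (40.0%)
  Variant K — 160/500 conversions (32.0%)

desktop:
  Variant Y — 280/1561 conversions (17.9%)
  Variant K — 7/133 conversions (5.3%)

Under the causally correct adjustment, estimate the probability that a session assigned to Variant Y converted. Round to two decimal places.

0.29

Variant Y is higher inside every device type stratum but Variant K is higher in aggregate. Whether to stratify depends on how device type relates to the variant.
Device type lies on the pathway variant → device type → outcome, so adjusting for it blocks the indirect effect. For the total causal effect of variant, use the unadjusted pooled rates.
So P(outcome | do(Variant Y)) is just the pooled rate for Variant Y: 771/2700 = 0.286.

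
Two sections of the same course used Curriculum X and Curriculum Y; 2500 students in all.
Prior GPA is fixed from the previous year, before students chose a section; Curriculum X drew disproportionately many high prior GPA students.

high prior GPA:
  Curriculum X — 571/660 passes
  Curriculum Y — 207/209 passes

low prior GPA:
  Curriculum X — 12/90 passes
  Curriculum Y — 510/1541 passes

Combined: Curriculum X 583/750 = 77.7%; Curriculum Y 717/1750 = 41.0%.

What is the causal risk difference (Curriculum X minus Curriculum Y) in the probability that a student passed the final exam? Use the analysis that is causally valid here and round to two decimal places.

-0.17

Prior GPA band satisfies the back-door criterion: it is not a descendant of the teaching method, and it blocks the spurious path from teaching method to outcome. Adjusting for it (i.e., using the within-prior GPA band rates) gives the causal effect.
Adjusting over the population distribution of prior GPA band: 0.348·(0.865−0.990) + 0.652·(0.133−0.331) = -0.172.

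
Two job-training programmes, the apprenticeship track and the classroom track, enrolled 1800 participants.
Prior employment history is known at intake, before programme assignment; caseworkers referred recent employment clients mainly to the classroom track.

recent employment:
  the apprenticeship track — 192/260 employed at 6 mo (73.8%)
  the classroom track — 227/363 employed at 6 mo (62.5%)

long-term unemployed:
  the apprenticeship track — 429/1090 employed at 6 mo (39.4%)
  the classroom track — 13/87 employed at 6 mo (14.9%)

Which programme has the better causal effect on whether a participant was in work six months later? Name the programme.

Since prior employment history is a pre-existing factor (not a product of the programme) and it affects the outcome on its own, it is a confounder. The stratified rates, not the pooled rate, identify the causal effect.
Within each level — recent employment: 73.8% vs 62.5%; long-term unemployed: 39.4% vs 14.9% — the apprenticeship track is higher every time.

the apprenticeship track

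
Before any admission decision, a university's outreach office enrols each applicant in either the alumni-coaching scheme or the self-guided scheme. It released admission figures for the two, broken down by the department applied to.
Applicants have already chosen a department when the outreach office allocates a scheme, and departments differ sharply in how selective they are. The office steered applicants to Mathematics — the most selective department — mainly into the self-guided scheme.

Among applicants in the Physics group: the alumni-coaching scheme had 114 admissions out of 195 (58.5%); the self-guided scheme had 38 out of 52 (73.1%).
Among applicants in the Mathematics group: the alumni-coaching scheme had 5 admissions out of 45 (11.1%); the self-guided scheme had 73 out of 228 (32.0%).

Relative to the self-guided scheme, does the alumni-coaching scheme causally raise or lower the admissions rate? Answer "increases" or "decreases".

decreases

the self-guided scheme is higher inside every department stratum but the alumni-coaching scheme is higher in aggregate. Whether to stratify depends on how department relates to the outreach scheme.
Since department is a pre-existing factor (not a product of the outreach scheme) and it affects the outcome on its own, it is a confounder. The stratified rates, not the pooled rate, identify the causal effect.
Within each level — Physics: 58.5% vs 73.1%; Mathematics: 11.1% vs 32.0% — the self-guided scheme is higher every time.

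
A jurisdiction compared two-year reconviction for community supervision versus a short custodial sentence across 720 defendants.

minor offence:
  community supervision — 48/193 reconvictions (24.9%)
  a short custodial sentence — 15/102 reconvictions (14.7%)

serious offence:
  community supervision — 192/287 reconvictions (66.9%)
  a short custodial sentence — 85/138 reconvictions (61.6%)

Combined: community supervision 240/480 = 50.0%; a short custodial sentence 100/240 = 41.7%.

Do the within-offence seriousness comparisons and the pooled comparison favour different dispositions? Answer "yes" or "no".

Within each offence seriousness level (minor offence 24.9% vs 14.7%; serious offence 66.9% vs 61.6%), a short custodial sentence has the lower rate every time. Pooled: 50.0% vs 41.7% — a short custodial sentence has the lower rate overall. They agree.

no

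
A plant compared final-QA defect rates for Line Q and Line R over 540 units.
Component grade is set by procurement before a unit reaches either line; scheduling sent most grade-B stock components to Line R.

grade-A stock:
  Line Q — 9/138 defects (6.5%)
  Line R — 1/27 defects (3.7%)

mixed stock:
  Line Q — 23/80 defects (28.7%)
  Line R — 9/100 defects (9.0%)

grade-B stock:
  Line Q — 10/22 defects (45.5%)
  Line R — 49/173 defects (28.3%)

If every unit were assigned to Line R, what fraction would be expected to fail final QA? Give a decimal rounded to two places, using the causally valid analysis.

Since component grade is a pre-existing factor (not a product of the line) and it affects the outcome on its own, it is a confounder. The stratified rates, not the pooled rate, identify the causal effect.
Standardising Line R to the population component grade mix: 0.306·1/27 + 0.333·9/100 + 0.361·49/173 = 0.144.

0.14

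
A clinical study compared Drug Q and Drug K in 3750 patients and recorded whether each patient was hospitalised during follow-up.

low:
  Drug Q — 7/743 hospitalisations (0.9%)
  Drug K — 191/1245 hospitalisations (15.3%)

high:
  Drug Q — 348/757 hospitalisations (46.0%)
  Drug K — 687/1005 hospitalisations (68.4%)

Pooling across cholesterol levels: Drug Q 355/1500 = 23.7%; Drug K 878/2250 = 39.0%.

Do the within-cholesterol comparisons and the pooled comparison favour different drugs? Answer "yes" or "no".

Within each cholesterol level (low 0.9% vs 15.3%; high 46.0% vs 68.4%), Drug Q has the lower rate every time. Pooled: 23.7% vs 39.0% — Drug Q has the lower rate overall. They agree.

no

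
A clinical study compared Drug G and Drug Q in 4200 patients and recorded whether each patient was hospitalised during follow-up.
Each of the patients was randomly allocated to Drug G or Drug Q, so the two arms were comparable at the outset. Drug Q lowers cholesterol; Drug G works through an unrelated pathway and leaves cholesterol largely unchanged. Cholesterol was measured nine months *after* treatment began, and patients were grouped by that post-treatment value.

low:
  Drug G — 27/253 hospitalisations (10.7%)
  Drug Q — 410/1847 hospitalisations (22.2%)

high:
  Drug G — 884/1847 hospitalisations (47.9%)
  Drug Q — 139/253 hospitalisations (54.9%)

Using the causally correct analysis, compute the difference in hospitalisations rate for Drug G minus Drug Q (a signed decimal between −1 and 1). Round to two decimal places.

+0.17

Drug G is lower inside every cholesterol stratum but Drug Q is lower in aggregate. Whether to stratify depends on how cholesterol relates to the drug.
The distribution of cholesterol is itself part of what the drug does — it is an intermediate outcome. Holding it fixed would remove that part of the effect; the total effect is the pooled difference.
The causal difference is the pooled difference: 0.434 − 0.261 = +0.172.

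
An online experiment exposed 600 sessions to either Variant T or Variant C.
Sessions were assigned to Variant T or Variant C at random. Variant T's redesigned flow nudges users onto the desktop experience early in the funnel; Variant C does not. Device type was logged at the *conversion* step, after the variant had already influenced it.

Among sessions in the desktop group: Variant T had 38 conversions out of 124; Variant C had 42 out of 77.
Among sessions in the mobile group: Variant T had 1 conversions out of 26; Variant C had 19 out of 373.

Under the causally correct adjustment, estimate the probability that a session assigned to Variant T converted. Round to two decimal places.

Stratifying would compare variants among sessions the variants themselves sorted into device type groups — a form of selection on an intermediate. The unconditioned pooled rates give the total causal effect.
So P(outcome | do(Variant T)) is just the pooled rate for Variant T: 39/150 = 0.260.

0.26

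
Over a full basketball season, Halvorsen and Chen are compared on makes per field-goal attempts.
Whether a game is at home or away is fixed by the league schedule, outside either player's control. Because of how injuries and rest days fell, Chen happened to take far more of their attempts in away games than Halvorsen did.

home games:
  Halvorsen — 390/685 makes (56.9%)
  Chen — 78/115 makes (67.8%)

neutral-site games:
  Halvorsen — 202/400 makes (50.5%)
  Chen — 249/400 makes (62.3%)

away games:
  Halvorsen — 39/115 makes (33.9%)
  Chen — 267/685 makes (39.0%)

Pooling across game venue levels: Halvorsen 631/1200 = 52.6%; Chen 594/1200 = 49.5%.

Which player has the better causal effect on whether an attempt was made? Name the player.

The game venue-specific comparison favours Chen throughout, but the pooled figures favour Halvorsen. The question is whether to condition on game venue.
Game venue differs across players for reasons unrelated to any effect of the player itself, and it separately predicts the outcome — a classic confounder. We must compare within game venue levels.
Within each level — home games: 56.9% vs 67.8%; neutral-site games: 50.5% vs 62.3%; away games: 33.9% vs 39.0% — Chen is higher every time.

Chen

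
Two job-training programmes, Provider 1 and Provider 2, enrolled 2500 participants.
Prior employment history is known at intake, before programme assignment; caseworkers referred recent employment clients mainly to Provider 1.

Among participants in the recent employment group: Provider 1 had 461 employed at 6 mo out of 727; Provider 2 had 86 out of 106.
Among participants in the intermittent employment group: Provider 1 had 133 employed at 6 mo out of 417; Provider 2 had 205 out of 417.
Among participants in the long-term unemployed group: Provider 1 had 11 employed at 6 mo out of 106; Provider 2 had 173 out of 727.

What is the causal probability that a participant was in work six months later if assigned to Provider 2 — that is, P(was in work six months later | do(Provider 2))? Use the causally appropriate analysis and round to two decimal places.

0.51

Within every prior employment history level Provider 2 has the higher rate, yet pooled Provider 1 does — Simpson's reversal.
Prior employment history is set before the programme has any effect — it is not caused by the programme — and it independently drives the outcome. That makes it a confounder, so the causal comparison is within prior employment history levels.
Standardising Provider 2 to the population prior employment history mix: 0.333·86/106 + 0.334·205/417 + 0.333·173/727 = 0.514.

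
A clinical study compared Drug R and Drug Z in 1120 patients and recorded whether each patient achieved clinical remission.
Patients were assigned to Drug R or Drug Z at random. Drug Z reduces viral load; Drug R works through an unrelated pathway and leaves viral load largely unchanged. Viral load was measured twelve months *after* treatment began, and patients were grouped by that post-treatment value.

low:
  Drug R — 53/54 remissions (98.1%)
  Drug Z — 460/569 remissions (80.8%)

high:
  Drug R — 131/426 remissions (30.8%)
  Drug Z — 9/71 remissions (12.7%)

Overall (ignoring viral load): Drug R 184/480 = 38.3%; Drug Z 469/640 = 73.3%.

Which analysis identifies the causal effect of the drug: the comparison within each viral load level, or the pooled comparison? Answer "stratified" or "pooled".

The viral load-specific comparison favours Drug R throughout, but the pooled figures favour Drug Z. The question is whether to condition on viral load.
Stratifying would compare drugs among patients the drugs themselves sorted into viral load groups — a form of selection on an intermediate. The unconditioned pooled rates give the total causal effect.
Pooled: Drug R 38.3% vs Drug Z 73.3%; Drug Z is higher overall.

pooled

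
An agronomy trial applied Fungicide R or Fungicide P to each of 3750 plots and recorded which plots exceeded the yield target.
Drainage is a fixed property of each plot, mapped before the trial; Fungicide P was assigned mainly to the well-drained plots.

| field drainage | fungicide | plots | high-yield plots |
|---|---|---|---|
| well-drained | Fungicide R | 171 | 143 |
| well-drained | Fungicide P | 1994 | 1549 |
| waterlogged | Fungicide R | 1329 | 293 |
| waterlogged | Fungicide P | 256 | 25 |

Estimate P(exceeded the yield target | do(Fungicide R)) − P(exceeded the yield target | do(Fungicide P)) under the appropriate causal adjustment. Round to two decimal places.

Within every field drainage level Fungicide R has the higher rate, yet pooled Fungicide P does — Simpson's reversal.
Since field drainage is a pre-existing factor (not a product of the fungicide) and it affects the outcome on its own, it is a confounder. The stratified rates, not the pooled rate, identify the causal effect.
Adjusting over the population distribution of field drainage: 0.577·(0.836−0.777) + 0.423·(0.220−0.098) = +0.086.

+0.09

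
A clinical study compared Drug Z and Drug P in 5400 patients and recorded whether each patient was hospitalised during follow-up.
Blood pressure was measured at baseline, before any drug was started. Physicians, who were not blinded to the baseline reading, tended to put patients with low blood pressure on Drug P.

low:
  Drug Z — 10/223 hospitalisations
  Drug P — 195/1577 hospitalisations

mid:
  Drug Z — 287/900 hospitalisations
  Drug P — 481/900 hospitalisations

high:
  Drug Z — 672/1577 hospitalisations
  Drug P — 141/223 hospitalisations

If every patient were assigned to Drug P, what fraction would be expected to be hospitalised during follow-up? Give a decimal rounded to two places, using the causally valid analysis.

Drug Z is lower inside every blood pressure stratum but Drug P is lower in aggregate. Whether to stratify depends on how blood pressure relates to the drug.
Nothing the drug does changes blood pressure; the imbalance is an allocation artefact. With blood pressure also predicting the outcome, the pooled figure is confounded, and the within-stratum comparison is the causal one.
Standardising Drug P to the population blood pressure mix: 0.333·195/1577 + 0.333·481/900 + 0.333·141/223 = 0.430.

0.43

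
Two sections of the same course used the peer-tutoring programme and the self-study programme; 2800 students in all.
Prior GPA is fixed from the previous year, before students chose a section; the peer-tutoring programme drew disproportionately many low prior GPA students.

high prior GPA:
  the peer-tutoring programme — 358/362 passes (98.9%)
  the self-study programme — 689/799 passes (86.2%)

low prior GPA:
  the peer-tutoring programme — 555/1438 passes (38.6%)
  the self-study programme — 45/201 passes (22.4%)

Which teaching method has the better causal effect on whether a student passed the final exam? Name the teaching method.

the peer-tutoring programme

Prior GPA band satisfies the back-door criterion: it is not a descendant of the teaching method, and it blocks the spurious path from teaching method to outcome. Adjusting for it (i.e., using the within-prior GPA band rates) gives the causal effect.
Within each level — high prior GPA: 98.9% vs 86.2%; low prior GPA: 38.6% vs 22.4% — the peer-tutoring programme is higher every time.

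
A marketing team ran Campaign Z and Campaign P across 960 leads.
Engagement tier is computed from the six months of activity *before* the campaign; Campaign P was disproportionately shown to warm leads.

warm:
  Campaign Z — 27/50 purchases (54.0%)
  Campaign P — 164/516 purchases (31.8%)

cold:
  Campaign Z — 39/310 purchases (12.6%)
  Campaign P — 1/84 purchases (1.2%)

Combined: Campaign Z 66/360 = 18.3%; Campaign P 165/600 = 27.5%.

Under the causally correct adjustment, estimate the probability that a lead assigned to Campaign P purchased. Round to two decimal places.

0.19

Here engagement tier is a common cause — it drives both which campaign a case falls under and the outcome. The crude comparison mixes populations; the stratum-specific rates are the causally relevant ones.
Standardising Campaign P to the population engagement tier mix: 0.590·164/516 + 0.410·1/84 = 0.192.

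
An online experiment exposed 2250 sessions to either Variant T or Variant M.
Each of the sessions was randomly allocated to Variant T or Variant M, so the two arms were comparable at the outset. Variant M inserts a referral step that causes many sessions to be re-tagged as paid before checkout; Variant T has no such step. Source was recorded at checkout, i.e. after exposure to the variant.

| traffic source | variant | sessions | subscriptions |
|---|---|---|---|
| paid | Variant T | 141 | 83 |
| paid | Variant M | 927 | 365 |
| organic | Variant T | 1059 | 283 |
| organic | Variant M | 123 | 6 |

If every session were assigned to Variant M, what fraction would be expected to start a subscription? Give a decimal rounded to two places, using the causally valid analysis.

The stratified and pooled comparisons disagree (Variant T wins within each traffic source; Variant M wins overall), so the answer turns on the causal role of traffic source.
Traffic source here is a post-treatment variable shaped by the variant; conditioning on it would introduce bias rather than remove it. The overall comparison is the causal one.
So P(outcome | do(Variant M)) is just the pooled rate for Variant M: 371/1050 = 0.353.

0.35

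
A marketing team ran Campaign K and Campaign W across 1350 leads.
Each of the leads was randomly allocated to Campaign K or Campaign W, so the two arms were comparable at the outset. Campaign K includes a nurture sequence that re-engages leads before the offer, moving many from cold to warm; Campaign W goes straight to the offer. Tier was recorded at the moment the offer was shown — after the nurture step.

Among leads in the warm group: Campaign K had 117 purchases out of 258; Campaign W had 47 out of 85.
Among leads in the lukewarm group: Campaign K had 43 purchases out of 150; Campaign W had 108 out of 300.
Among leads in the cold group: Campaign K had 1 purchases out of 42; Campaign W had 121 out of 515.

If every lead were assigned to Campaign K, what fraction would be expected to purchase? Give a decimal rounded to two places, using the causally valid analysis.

Because the campaign influences engagement tier, engagement tier is a post-treatment mediator, not a confounder. Stratifying on it would bias the estimate; the causal effect is the crude pooled difference.
So P(outcome | do(Campaign K)) is just the pooled rate for Campaign K: 161/450 = 0.358.

0.36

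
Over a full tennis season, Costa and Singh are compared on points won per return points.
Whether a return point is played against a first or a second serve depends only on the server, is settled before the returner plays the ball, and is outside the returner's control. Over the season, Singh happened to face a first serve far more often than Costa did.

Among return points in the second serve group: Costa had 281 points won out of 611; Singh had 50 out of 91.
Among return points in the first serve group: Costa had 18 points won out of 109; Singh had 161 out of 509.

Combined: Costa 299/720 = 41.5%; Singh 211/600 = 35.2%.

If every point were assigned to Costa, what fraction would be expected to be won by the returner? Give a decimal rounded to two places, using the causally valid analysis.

0.32

Since serve type is a pre-existing factor (not a product of the player) and it affects the outcome on its own, it is a confounder. The stratified rates, not the pooled rate, identify the causal effect.
Standardising Costa to the population serve type mix: 0.532·281/611 + 0.468·18/109 = 0.322.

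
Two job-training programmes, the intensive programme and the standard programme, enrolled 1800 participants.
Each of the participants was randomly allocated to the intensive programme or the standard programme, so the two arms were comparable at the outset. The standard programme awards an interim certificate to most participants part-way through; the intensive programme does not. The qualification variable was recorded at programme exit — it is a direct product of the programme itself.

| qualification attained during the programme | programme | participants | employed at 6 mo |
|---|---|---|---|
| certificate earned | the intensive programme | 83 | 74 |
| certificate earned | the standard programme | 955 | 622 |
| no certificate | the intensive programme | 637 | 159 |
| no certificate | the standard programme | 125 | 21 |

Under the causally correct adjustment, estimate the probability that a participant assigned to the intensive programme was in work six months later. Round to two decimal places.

0.32

Within every qualification attained during the programme level the intensive programme has the higher rate, yet pooled the standard programme does — Simpson's reversal.
Because the programme influences qualification attained during the programme, qualification attained during the programme is a post-treatment mediator, not a confounder. Stratifying on it would bias the estimate; the causal effect is the crude pooled difference.
So P(outcome | do(the intensive programme)) is just the pooled rate for the intensive programme: 233/720 = 0.324.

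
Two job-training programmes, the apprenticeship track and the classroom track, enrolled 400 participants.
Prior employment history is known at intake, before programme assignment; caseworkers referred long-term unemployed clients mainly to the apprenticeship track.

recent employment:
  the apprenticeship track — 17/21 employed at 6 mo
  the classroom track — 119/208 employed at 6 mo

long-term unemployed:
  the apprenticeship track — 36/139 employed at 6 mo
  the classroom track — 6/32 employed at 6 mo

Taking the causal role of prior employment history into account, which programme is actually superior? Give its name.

Prior employment history is set before the programme has any effect — it is not caused by the programme — and it independently drives the outcome. That makes it a confounder, so the causal comparison is within prior employment history levels.
Within each level — recent employment: 81.0% vs 57.2%; long-term unemployed: 25.9% vs 18.8% — the apprenticeship track is higher every time.

the apprenticeship track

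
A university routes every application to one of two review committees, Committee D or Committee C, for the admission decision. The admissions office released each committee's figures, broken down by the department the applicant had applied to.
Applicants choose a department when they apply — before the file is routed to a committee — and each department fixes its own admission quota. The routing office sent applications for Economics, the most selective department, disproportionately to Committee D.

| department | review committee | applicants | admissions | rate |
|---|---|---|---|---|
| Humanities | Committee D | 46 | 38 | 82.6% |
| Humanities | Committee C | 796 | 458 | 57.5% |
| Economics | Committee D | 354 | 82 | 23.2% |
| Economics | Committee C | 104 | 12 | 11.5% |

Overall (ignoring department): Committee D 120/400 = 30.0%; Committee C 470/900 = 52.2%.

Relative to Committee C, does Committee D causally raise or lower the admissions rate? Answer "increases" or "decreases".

Department differs across review committees for reasons unrelated to any effect of the review committee itself, and it separately predicts the outcome — a classic confounder. We must compare within department levels.
Within each level — Humanities: 82.6% vs 57.5%; Economics: 23.2% vs 11.5% — Committee D is higher every time.

increases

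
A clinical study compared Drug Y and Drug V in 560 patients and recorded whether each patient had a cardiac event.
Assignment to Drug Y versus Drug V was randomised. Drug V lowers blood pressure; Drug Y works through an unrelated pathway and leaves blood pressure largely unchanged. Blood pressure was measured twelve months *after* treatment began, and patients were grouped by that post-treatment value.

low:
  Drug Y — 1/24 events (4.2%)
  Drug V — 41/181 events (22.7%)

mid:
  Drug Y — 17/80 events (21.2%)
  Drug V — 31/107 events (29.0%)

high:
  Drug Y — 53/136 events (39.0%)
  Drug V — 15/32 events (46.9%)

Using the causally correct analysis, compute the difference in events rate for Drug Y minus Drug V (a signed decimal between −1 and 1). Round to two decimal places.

+0.02

Because the drug influences blood pressure, blood pressure is a post-treatment mediator, not a confounder. Stratifying on it would bias the estimate; the causal effect is the crude pooled difference.
The causal difference is the pooled difference: 0.296 − 0.272 = +0.024.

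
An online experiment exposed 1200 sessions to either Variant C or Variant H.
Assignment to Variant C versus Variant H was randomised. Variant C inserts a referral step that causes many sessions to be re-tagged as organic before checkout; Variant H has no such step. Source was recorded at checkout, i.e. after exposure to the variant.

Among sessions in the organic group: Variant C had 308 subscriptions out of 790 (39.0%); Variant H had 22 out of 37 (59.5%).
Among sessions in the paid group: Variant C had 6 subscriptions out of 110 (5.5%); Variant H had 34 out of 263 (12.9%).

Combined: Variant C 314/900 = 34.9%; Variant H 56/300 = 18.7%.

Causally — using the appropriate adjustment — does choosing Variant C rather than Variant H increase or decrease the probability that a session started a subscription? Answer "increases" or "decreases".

The stratified and pooled comparisons disagree (Variant H wins within each traffic source; Variant C wins overall), so the answer turns on the causal role of traffic source.
Because the variant influences traffic source, traffic source is a post-treatment mediator, not a confounder. Stratifying on it would bias the estimate; the causal effect is the crude pooled difference.
Pooled: Variant C 34.9% vs Variant H 18.7%; Variant C is higher overall.

increases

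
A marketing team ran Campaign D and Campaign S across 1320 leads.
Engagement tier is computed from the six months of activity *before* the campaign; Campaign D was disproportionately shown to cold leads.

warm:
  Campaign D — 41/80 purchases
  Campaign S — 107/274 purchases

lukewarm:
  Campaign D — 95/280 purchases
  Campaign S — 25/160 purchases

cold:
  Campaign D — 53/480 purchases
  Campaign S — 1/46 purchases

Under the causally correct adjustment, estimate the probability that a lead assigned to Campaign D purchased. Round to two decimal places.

0.29

The imbalance in engagement tier arose from how leads were allocated, not from anything the campaign did; and engagement tier independently affects the outcome. The pooled gap is confounded — condition on engagement tier.
Standardising Campaign D to the population engagement tier mix: 0.268·41/80 + 0.333·95/280 + 0.398·53/480 = 0.295.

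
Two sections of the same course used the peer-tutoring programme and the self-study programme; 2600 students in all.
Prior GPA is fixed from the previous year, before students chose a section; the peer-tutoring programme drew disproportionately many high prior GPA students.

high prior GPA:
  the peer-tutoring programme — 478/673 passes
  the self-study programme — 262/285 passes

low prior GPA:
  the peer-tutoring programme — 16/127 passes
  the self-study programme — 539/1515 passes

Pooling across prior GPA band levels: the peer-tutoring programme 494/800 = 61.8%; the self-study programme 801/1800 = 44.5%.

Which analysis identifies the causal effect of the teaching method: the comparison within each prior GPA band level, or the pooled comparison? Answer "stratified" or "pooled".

The prior GPA band-specific comparison favours the self-study programme throughout, but the pooled figures favour the peer-tutoring programme. The question is whether to condition on prior GPA band.
Prior GPA band is set before the teaching method has any effect — it is not caused by the teaching method — and it independently drives the outcome. That makes it a confounder, so the causal comparison is within prior GPA band levels.
Within each level — high prior GPA: 71.0% vs 91.9%; low prior GPA: 12.6% vs 35.6% — the self-study programme is higher every time.

stratified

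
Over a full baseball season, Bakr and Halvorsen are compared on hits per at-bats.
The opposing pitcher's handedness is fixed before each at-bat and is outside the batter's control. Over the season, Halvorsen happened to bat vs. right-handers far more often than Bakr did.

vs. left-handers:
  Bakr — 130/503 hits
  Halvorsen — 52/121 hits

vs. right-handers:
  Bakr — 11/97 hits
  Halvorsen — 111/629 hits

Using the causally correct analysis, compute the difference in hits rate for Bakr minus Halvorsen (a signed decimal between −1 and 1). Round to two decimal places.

-0.11

The stratified and pooled comparisons disagree (Halvorsen wins within each pitcher handedness; Bakr wins overall), so the answer turns on the causal role of pitcher handedness.
Since pitcher handedness is a pre-existing factor (not a product of the player) and it affects the outcome on its own, it is a confounder. The stratified rates, not the pooled rate, identify the causal effect.
Adjusting over the population distribution of pitcher handedness: 0.462·(0.258−0.430) + 0.538·(0.113−0.176) = -0.113.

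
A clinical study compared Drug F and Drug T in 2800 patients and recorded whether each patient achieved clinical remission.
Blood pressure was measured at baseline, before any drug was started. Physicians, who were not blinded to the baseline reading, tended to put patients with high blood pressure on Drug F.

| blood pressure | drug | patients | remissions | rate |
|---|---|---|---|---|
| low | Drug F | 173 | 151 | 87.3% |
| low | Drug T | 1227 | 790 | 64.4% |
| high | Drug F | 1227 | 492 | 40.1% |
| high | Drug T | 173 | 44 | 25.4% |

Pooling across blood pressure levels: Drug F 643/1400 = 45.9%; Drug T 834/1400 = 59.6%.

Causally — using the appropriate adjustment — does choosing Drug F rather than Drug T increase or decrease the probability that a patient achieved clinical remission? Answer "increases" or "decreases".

increases

The imbalance in blood pressure arose from how patients were allocated, not from anything the drug did; and blood pressure independently affects the outcome. The pooled gap is confounded — condition on blood pressure.
Within each level — low: 87.3% vs 64.4%; high: 40.1% vs 25.4% — Drug F is higher every time.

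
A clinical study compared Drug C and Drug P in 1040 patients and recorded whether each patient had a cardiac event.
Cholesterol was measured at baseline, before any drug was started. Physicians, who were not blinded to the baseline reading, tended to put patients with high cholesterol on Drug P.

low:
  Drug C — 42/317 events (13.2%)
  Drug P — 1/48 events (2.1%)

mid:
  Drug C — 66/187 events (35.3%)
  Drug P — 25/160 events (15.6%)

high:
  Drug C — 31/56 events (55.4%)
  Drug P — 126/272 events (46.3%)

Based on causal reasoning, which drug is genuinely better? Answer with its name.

Cholesterol differs across drugs for reasons unrelated to any effect of the drug itself, and it separately predicts the outcome — a classic confounder. We must compare within cholesterol levels.
Within each level — low: 13.2% vs 2.1%; mid: 35.3% vs 15.6%; high: 55.4% vs 46.3% — Drug P is lower every time.

Drug P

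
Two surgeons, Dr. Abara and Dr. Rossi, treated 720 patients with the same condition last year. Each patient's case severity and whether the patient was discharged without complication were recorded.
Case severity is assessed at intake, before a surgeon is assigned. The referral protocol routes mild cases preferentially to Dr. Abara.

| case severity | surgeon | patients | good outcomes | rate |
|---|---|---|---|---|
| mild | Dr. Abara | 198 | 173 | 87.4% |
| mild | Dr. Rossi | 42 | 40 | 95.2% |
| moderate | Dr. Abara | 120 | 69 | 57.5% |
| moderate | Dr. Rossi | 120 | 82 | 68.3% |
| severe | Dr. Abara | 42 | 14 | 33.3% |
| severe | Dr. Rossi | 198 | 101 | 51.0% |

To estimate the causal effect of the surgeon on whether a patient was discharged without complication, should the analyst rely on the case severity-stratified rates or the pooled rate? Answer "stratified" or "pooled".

stratified

The case severity-specific comparison favours Dr. Rossi throughout, but the pooled figures favour Dr. Abara. The question is whether to condition on case severity.
Here case severity is a common cause — it drives both which surgeon a case falls under and the outcome. The crude comparison mixes populations; the stratum-specific rates are the causally relevant ones.
Within each level — mild: 87.4% vs 95.2%; moderate: 57.5% vs 68.3%; severe: 33.3% vs 51.0% — Dr. Rossi is higher every time.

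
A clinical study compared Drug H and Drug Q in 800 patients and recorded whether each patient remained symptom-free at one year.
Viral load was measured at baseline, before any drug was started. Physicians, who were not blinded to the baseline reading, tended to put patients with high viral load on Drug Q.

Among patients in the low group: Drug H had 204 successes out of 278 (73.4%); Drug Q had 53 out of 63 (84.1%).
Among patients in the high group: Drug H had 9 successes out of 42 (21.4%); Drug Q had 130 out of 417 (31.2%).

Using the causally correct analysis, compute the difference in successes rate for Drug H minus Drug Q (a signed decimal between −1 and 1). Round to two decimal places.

-0.10

The viral load-specific comparison favours Drug Q throughout, but the pooled figures favour Drug H. The question is whether to condition on viral load.
Here viral load is a common cause — it drives both which drug a case falls under and the outcome. The crude comparison mixes populations; the stratum-specific rates are the causally relevant ones.
Adjusting over the population distribution of viral load: 0.426·(0.734−0.841) + 0.574·(0.214−0.312) = -0.102.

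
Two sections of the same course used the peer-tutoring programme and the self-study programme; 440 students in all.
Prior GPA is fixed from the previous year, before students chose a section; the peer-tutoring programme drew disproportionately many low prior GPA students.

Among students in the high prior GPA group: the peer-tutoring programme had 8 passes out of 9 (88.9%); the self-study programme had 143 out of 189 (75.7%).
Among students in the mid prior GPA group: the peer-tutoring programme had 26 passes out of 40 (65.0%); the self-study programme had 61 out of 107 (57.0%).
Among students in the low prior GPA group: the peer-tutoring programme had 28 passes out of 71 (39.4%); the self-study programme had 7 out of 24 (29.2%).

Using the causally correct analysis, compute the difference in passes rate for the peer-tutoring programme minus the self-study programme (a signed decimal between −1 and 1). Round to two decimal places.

Since prior GPA band is a pre-existing factor (not a product of the teaching method) and it affects the outcome on its own, it is a confounder. The stratified rates, not the pooled rate, identify the causal effect.
Adjusting over the population distribution of prior GPA band: 0.450·(0.889−0.757) + 0.334·(0.650−0.570) + 0.216·(0.394−0.292) = +0.108.

+0.11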